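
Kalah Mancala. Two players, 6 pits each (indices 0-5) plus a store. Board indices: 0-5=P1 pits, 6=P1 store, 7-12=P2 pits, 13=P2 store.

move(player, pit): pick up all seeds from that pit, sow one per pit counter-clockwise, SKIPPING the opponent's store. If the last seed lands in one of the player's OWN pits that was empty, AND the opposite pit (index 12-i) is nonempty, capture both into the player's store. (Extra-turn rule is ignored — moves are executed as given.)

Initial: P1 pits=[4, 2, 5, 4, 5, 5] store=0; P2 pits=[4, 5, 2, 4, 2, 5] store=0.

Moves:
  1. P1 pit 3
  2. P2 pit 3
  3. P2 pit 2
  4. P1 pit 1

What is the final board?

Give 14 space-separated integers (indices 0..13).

Answer: 5 0 6 1 6 6 1 5 5 0 1 4 6 1

Derivation:
Move 1: P1 pit3 -> P1=[4,2,5,0,6,6](1) P2=[5,5,2,4,2,5](0)
Move 2: P2 pit3 -> P1=[5,2,5,0,6,6](1) P2=[5,5,2,0,3,6](1)
Move 3: P2 pit2 -> P1=[5,2,5,0,6,6](1) P2=[5,5,0,1,4,6](1)
Move 4: P1 pit1 -> P1=[5,0,6,1,6,6](1) P2=[5,5,0,1,4,6](1)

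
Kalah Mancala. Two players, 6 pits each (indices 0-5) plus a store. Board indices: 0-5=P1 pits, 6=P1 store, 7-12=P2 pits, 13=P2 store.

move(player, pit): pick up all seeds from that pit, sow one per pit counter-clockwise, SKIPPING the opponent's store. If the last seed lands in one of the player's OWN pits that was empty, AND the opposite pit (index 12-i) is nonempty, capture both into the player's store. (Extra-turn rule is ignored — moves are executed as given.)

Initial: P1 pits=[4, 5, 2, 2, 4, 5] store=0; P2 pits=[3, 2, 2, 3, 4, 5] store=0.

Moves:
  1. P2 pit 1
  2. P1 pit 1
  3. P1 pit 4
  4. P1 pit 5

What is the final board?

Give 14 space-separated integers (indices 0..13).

Move 1: P2 pit1 -> P1=[4,5,2,2,4,5](0) P2=[3,0,3,4,4,5](0)
Move 2: P1 pit1 -> P1=[4,0,3,3,5,6](1) P2=[3,0,3,4,4,5](0)
Move 3: P1 pit4 -> P1=[4,0,3,3,0,7](2) P2=[4,1,4,4,4,5](0)
Move 4: P1 pit5 -> P1=[4,0,3,3,0,0](3) P2=[5,2,5,5,5,6](0)

Answer: 4 0 3 3 0 0 3 5 2 5 5 5 6 0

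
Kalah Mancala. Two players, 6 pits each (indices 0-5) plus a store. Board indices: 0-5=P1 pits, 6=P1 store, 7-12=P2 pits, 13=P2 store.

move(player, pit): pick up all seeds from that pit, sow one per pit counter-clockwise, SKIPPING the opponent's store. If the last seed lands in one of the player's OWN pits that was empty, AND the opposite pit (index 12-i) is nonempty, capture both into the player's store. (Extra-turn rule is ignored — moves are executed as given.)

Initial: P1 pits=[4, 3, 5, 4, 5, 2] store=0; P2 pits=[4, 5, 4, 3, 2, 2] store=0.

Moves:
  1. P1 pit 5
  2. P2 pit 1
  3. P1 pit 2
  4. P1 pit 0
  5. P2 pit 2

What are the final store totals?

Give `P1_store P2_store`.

Move 1: P1 pit5 -> P1=[4,3,5,4,5,0](1) P2=[5,5,4,3,2,2](0)
Move 2: P2 pit1 -> P1=[4,3,5,4,5,0](1) P2=[5,0,5,4,3,3](1)
Move 3: P1 pit2 -> P1=[4,3,0,5,6,1](2) P2=[6,0,5,4,3,3](1)
Move 4: P1 pit0 -> P1=[0,4,1,6,7,1](2) P2=[6,0,5,4,3,3](1)
Move 5: P2 pit2 -> P1=[1,4,1,6,7,1](2) P2=[6,0,0,5,4,4](2)

Answer: 2 2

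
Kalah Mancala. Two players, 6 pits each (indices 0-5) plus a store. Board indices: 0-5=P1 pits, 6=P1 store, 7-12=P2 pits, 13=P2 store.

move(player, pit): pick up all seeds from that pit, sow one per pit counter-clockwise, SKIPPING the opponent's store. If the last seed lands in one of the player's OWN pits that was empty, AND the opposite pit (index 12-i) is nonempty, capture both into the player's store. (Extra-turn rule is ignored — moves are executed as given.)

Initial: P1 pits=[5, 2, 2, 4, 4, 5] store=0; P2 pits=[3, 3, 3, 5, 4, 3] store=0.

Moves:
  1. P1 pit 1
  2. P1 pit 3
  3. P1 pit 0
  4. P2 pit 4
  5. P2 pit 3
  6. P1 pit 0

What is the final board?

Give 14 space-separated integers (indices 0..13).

Answer: 0 4 5 1 6 7 1 4 4 3 0 1 5 2

Derivation:
Move 1: P1 pit1 -> P1=[5,0,3,5,4,5](0) P2=[3,3,3,5,4,3](0)
Move 2: P1 pit3 -> P1=[5,0,3,0,5,6](1) P2=[4,4,3,5,4,3](0)
Move 3: P1 pit0 -> P1=[0,1,4,1,6,7](1) P2=[4,4,3,5,4,3](0)
Move 4: P2 pit4 -> P1=[1,2,4,1,6,7](1) P2=[4,4,3,5,0,4](1)
Move 5: P2 pit3 -> P1=[2,3,4,1,6,7](1) P2=[4,4,3,0,1,5](2)
Move 6: P1 pit0 -> P1=[0,4,5,1,6,7](1) P2=[4,4,3,0,1,5](2)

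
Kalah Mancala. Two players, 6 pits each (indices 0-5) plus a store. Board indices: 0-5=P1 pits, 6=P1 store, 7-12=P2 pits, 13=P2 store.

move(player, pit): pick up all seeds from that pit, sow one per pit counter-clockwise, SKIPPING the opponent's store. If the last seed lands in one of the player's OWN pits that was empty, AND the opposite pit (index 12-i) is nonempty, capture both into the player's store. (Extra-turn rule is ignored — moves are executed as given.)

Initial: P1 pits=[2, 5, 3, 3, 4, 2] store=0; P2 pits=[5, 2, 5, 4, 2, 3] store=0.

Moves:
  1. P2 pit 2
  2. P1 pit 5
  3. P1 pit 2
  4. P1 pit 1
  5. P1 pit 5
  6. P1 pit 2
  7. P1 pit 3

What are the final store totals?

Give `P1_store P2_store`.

Answer: 11 1

Derivation:
Move 1: P2 pit2 -> P1=[3,5,3,3,4,2](0) P2=[5,2,0,5,3,4](1)
Move 2: P1 pit5 -> P1=[3,5,3,3,4,0](1) P2=[6,2,0,5,3,4](1)
Move 3: P1 pit2 -> P1=[3,5,0,4,5,0](8) P2=[0,2,0,5,3,4](1)
Move 4: P1 pit1 -> P1=[3,0,1,5,6,1](9) P2=[0,2,0,5,3,4](1)
Move 5: P1 pit5 -> P1=[3,0,1,5,6,0](10) P2=[0,2,0,5,3,4](1)
Move 6: P1 pit2 -> P1=[3,0,0,6,6,0](10) P2=[0,2,0,5,3,4](1)
Move 7: P1 pit3 -> P1=[3,0,0,0,7,1](11) P2=[1,3,1,5,3,4](1)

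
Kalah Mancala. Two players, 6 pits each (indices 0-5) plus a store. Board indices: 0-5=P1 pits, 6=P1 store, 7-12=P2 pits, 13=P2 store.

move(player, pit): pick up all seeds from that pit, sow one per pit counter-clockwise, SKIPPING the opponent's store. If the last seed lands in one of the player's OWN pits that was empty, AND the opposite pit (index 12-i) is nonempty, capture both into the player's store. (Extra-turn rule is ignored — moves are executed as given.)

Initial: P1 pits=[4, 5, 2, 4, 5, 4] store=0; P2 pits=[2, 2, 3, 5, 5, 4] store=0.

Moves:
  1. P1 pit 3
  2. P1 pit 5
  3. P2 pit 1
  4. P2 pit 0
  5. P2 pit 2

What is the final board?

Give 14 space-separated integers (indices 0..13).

Answer: 5 6 2 0 6 0 2 0 1 0 9 8 5 1

Derivation:
Move 1: P1 pit3 -> P1=[4,5,2,0,6,5](1) P2=[3,2,3,5,5,4](0)
Move 2: P1 pit5 -> P1=[4,5,2,0,6,0](2) P2=[4,3,4,6,5,4](0)
Move 3: P2 pit1 -> P1=[4,5,2,0,6,0](2) P2=[4,0,5,7,6,4](0)
Move 4: P2 pit0 -> P1=[4,5,2,0,6,0](2) P2=[0,1,6,8,7,4](0)
Move 5: P2 pit2 -> P1=[5,6,2,0,6,0](2) P2=[0,1,0,9,8,5](1)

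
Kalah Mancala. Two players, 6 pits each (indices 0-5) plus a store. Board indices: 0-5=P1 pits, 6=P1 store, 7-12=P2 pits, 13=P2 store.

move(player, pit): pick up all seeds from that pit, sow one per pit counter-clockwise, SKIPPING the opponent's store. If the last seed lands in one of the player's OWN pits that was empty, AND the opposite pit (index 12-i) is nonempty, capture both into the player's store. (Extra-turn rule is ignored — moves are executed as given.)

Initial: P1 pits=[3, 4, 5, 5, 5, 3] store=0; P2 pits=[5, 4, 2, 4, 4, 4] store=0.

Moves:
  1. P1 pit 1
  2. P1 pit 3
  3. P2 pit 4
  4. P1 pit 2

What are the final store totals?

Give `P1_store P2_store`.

Move 1: P1 pit1 -> P1=[3,0,6,6,6,4](0) P2=[5,4,2,4,4,4](0)
Move 2: P1 pit3 -> P1=[3,0,6,0,7,5](1) P2=[6,5,3,4,4,4](0)
Move 3: P2 pit4 -> P1=[4,1,6,0,7,5](1) P2=[6,5,3,4,0,5](1)
Move 4: P1 pit2 -> P1=[4,1,0,1,8,6](2) P2=[7,6,3,4,0,5](1)

Answer: 2 1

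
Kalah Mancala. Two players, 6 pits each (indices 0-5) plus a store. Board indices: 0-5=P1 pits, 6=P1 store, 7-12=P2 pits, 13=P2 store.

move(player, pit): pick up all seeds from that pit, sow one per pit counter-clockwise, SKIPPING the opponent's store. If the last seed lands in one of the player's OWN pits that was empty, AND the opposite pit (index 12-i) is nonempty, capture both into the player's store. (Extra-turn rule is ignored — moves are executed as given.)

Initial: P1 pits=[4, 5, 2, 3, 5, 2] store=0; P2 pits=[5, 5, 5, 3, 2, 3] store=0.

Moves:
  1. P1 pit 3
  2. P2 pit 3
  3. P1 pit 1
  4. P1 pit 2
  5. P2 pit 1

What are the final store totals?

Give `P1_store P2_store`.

Answer: 2 2

Derivation:
Move 1: P1 pit3 -> P1=[4,5,2,0,6,3](1) P2=[5,5,5,3,2,3](0)
Move 2: P2 pit3 -> P1=[4,5,2,0,6,3](1) P2=[5,5,5,0,3,4](1)
Move 3: P1 pit1 -> P1=[4,0,3,1,7,4](2) P2=[5,5,5,0,3,4](1)
Move 4: P1 pit2 -> P1=[4,0,0,2,8,5](2) P2=[5,5,5,0,3,4](1)
Move 5: P2 pit1 -> P1=[4,0,0,2,8,5](2) P2=[5,0,6,1,4,5](2)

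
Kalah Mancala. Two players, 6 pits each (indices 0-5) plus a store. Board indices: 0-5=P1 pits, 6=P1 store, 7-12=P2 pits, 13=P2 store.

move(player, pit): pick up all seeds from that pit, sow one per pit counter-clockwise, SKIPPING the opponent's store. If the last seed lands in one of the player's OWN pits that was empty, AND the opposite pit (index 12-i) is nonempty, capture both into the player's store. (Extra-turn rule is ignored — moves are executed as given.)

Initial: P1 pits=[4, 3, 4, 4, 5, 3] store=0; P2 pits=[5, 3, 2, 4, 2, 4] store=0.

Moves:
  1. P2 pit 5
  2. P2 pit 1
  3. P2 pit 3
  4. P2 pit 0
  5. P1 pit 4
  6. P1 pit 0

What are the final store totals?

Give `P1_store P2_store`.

Move 1: P2 pit5 -> P1=[5,4,5,4,5,3](0) P2=[5,3,2,4,2,0](1)
Move 2: P2 pit1 -> P1=[5,4,5,4,5,3](0) P2=[5,0,3,5,3,0](1)
Move 3: P2 pit3 -> P1=[6,5,5,4,5,3](0) P2=[5,0,3,0,4,1](2)
Move 4: P2 pit0 -> P1=[6,5,5,4,5,3](0) P2=[0,1,4,1,5,2](2)
Move 5: P1 pit4 -> P1=[6,5,5,4,0,4](1) P2=[1,2,5,1,5,2](2)
Move 6: P1 pit0 -> P1=[0,6,6,5,1,5](2) P2=[1,2,5,1,5,2](2)

Answer: 2 2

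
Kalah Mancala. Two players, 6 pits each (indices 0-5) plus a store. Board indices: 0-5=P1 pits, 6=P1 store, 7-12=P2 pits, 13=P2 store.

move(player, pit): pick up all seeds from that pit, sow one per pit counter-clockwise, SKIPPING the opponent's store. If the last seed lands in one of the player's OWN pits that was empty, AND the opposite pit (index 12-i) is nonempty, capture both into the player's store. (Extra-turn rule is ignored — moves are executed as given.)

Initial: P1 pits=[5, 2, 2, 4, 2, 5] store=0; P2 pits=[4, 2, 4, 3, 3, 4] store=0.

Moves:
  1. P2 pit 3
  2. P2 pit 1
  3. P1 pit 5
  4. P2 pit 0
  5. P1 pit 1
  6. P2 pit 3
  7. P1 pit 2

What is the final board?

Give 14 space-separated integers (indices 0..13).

Move 1: P2 pit3 -> P1=[5,2,2,4,2,5](0) P2=[4,2,4,0,4,5](1)
Move 2: P2 pit1 -> P1=[5,2,0,4,2,5](0) P2=[4,0,5,0,4,5](4)
Move 3: P1 pit5 -> P1=[5,2,0,4,2,0](1) P2=[5,1,6,1,4,5](4)
Move 4: P2 pit0 -> P1=[5,2,0,4,2,0](1) P2=[0,2,7,2,5,6](4)
Move 5: P1 pit1 -> P1=[5,0,1,5,2,0](1) P2=[0,2,7,2,5,6](4)
Move 6: P2 pit3 -> P1=[5,0,1,5,2,0](1) P2=[0,2,7,0,6,7](4)
Move 7: P1 pit2 -> P1=[5,0,0,6,2,0](1) P2=[0,2,7,0,6,7](4)

Answer: 5 0 0 6 2 0 1 0 2 7 0 6 7 4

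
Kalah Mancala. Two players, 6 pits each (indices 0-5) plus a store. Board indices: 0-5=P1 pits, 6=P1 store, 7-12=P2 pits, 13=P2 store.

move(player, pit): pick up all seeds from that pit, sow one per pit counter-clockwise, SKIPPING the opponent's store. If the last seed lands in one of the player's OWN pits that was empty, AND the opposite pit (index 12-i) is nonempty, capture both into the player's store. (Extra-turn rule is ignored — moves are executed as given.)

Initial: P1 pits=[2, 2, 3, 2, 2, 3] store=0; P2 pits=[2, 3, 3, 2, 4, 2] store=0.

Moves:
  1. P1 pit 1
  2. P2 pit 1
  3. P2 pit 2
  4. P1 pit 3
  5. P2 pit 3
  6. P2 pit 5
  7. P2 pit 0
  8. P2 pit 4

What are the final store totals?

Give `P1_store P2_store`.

Answer: 1 4

Derivation:
Move 1: P1 pit1 -> P1=[2,0,4,3,2,3](0) P2=[2,3,3,2,4,2](0)
Move 2: P2 pit1 -> P1=[2,0,4,3,2,3](0) P2=[2,0,4,3,5,2](0)
Move 3: P2 pit2 -> P1=[2,0,4,3,2,3](0) P2=[2,0,0,4,6,3](1)
Move 4: P1 pit3 -> P1=[2,0,4,0,3,4](1) P2=[2,0,0,4,6,3](1)
Move 5: P2 pit3 -> P1=[3,0,4,0,3,4](1) P2=[2,0,0,0,7,4](2)
Move 6: P2 pit5 -> P1=[4,1,5,0,3,4](1) P2=[2,0,0,0,7,0](3)
Move 7: P2 pit0 -> P1=[4,1,5,0,3,4](1) P2=[0,1,1,0,7,0](3)
Move 8: P2 pit4 -> P1=[5,2,6,1,4,4](1) P2=[0,1,1,0,0,1](4)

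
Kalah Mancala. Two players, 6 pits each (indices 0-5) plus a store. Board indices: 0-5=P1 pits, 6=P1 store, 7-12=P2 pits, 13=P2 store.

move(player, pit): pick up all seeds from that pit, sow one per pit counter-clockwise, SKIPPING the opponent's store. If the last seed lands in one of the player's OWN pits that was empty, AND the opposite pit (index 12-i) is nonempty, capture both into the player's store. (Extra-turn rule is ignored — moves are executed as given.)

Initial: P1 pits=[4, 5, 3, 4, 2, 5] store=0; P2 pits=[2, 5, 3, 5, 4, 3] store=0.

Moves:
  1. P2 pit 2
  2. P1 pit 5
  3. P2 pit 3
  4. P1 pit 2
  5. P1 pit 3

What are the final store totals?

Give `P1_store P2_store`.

Answer: 3 1

Derivation:
Move 1: P2 pit2 -> P1=[4,5,3,4,2,5](0) P2=[2,5,0,6,5,4](0)
Move 2: P1 pit5 -> P1=[4,5,3,4,2,0](1) P2=[3,6,1,7,5,4](0)
Move 3: P2 pit3 -> P1=[5,6,4,5,2,0](1) P2=[3,6,1,0,6,5](1)
Move 4: P1 pit2 -> P1=[5,6,0,6,3,1](2) P2=[3,6,1,0,6,5](1)
Move 5: P1 pit3 -> P1=[5,6,0,0,4,2](3) P2=[4,7,2,0,6,5](1)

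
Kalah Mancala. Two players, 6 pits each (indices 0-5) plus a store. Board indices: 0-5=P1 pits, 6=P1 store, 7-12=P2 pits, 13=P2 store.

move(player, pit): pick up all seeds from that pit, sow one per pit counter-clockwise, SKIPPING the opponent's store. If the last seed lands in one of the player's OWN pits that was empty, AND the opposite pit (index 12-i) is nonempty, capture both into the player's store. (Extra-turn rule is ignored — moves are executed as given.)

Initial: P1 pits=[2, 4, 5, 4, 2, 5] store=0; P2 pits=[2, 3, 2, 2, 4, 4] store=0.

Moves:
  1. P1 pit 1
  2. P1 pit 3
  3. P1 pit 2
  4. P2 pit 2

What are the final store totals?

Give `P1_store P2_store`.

Answer: 2 0

Derivation:
Move 1: P1 pit1 -> P1=[2,0,6,5,3,6](0) P2=[2,3,2,2,4,4](0)
Move 2: P1 pit3 -> P1=[2,0,6,0,4,7](1) P2=[3,4,2,2,4,4](0)
Move 3: P1 pit2 -> P1=[2,0,0,1,5,8](2) P2=[4,5,2,2,4,4](0)
Move 4: P2 pit2 -> P1=[2,0,0,1,5,8](2) P2=[4,5,0,3,5,4](0)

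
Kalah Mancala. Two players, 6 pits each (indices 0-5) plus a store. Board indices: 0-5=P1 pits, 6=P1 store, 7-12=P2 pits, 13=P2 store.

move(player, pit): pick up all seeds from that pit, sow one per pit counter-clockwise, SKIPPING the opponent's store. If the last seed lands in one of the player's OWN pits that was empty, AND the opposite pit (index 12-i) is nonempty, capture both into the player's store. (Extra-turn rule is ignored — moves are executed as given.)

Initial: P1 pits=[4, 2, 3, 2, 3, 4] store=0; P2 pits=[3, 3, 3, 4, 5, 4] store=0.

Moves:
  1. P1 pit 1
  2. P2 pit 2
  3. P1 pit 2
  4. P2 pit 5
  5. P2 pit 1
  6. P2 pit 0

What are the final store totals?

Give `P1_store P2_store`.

Move 1: P1 pit1 -> P1=[4,0,4,3,3,4](0) P2=[3,3,3,4,5,4](0)
Move 2: P2 pit2 -> P1=[4,0,4,3,3,4](0) P2=[3,3,0,5,6,5](0)
Move 3: P1 pit2 -> P1=[4,0,0,4,4,5](1) P2=[3,3,0,5,6,5](0)
Move 4: P2 pit5 -> P1=[5,1,1,5,4,5](1) P2=[3,3,0,5,6,0](1)
Move 5: P2 pit1 -> P1=[5,1,1,5,4,5](1) P2=[3,0,1,6,7,0](1)
Move 6: P2 pit0 -> P1=[5,1,1,5,4,5](1) P2=[0,1,2,7,7,0](1)

Answer: 1 1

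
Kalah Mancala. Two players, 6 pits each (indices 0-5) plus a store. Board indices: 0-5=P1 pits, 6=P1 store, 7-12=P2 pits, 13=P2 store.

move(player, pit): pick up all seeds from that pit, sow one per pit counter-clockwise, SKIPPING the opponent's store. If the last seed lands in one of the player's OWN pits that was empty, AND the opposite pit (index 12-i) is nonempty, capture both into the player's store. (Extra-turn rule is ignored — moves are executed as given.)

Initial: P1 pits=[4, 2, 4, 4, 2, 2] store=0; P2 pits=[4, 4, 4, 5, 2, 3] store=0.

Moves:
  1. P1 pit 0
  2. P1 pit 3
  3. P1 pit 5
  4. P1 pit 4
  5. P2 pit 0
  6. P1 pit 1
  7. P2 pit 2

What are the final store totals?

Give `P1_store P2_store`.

Answer: 12 2

Derivation:
Move 1: P1 pit0 -> P1=[0,3,5,5,3,2](0) P2=[4,4,4,5,2,3](0)
Move 2: P1 pit3 -> P1=[0,3,5,0,4,3](1) P2=[5,5,4,5,2,3](0)
Move 3: P1 pit5 -> P1=[0,3,5,0,4,0](2) P2=[6,6,4,5,2,3](0)
Move 4: P1 pit4 -> P1=[0,3,5,0,0,1](3) P2=[7,7,4,5,2,3](0)
Move 5: P2 pit0 -> P1=[1,3,5,0,0,1](3) P2=[0,8,5,6,3,4](1)
Move 6: P1 pit1 -> P1=[1,0,6,1,0,1](12) P2=[0,0,5,6,3,4](1)
Move 7: P2 pit2 -> P1=[2,0,6,1,0,1](12) P2=[0,0,0,7,4,5](2)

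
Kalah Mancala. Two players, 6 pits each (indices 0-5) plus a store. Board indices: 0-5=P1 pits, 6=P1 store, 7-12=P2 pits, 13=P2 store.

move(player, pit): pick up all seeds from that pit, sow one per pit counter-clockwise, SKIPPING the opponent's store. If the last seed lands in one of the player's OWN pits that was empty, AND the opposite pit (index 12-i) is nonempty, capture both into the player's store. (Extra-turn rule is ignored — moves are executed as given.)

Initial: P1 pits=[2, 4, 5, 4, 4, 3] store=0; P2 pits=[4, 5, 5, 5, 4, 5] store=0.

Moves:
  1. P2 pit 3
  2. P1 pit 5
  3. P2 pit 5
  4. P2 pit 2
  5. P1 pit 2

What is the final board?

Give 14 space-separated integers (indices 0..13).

Move 1: P2 pit3 -> P1=[3,5,5,4,4,3](0) P2=[4,5,5,0,5,6](1)
Move 2: P1 pit5 -> P1=[3,5,5,4,4,0](1) P2=[5,6,5,0,5,6](1)
Move 3: P2 pit5 -> P1=[4,6,6,5,5,0](1) P2=[5,6,5,0,5,0](2)
Move 4: P2 pit2 -> P1=[5,6,6,5,5,0](1) P2=[5,6,0,1,6,1](3)
Move 5: P1 pit2 -> P1=[5,6,0,6,6,1](2) P2=[6,7,0,1,6,1](3)

Answer: 5 6 0 6 6 1 2 6 7 0 1 6 1 3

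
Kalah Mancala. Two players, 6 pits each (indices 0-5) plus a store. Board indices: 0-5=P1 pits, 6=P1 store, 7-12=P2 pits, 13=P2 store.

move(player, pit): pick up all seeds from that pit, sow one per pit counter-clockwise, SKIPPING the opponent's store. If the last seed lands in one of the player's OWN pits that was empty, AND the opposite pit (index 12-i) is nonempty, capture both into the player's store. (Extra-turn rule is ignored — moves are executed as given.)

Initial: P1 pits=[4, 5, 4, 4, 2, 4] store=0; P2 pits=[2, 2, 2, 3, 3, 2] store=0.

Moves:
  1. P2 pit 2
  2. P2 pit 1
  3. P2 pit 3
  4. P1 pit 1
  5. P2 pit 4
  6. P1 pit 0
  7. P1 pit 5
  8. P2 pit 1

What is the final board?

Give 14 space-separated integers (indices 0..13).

Move 1: P2 pit2 -> P1=[4,5,4,4,2,4](0) P2=[2,2,0,4,4,2](0)
Move 2: P2 pit1 -> P1=[4,5,4,4,2,4](0) P2=[2,0,1,5,4,2](0)
Move 3: P2 pit3 -> P1=[5,6,4,4,2,4](0) P2=[2,0,1,0,5,3](1)
Move 4: P1 pit1 -> P1=[5,0,5,5,3,5](1) P2=[3,0,1,0,5,3](1)
Move 5: P2 pit4 -> P1=[6,1,6,5,3,5](1) P2=[3,0,1,0,0,4](2)
Move 6: P1 pit0 -> P1=[0,2,7,6,4,6](2) P2=[3,0,1,0,0,4](2)
Move 7: P1 pit5 -> P1=[0,2,7,6,4,0](3) P2=[4,1,2,1,1,4](2)
Move 8: P2 pit1 -> P1=[0,2,7,6,4,0](3) P2=[4,0,3,1,1,4](2)

Answer: 0 2 7 6 4 0 3 4 0 3 1 1 4 2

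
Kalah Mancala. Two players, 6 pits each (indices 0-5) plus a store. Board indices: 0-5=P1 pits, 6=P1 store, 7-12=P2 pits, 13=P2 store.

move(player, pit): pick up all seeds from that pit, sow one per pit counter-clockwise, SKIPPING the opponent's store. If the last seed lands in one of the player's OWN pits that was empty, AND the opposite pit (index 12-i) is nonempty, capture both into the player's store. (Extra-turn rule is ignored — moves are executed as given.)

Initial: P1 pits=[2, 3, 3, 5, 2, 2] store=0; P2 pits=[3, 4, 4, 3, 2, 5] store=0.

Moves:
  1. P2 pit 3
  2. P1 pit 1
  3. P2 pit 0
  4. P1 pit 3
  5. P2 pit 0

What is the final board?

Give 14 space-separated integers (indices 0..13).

Answer: 2 0 0 0 4 3 1 0 7 6 0 3 6 6

Derivation:
Move 1: P2 pit3 -> P1=[2,3,3,5,2,2](0) P2=[3,4,4,0,3,6](1)
Move 2: P1 pit1 -> P1=[2,0,4,6,3,2](0) P2=[3,4,4,0,3,6](1)
Move 3: P2 pit0 -> P1=[2,0,0,6,3,2](0) P2=[0,5,5,0,3,6](6)
Move 4: P1 pit3 -> P1=[2,0,0,0,4,3](1) P2=[1,6,6,0,3,6](6)
Move 5: P2 pit0 -> P1=[2,0,0,0,4,3](1) P2=[0,7,6,0,3,6](6)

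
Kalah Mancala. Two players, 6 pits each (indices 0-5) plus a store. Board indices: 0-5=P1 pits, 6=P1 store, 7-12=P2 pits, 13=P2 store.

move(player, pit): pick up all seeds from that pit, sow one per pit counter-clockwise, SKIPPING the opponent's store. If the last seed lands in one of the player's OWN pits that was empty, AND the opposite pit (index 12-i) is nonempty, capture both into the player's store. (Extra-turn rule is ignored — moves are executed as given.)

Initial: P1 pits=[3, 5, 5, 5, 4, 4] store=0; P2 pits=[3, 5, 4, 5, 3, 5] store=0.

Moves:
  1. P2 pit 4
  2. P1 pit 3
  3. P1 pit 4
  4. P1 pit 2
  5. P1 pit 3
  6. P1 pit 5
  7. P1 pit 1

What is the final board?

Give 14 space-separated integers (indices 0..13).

Answer: 4 0 1 1 3 1 5 7 8 6 6 1 7 1

Derivation:
Move 1: P2 pit4 -> P1=[4,5,5,5,4,4](0) P2=[3,5,4,5,0,6](1)
Move 2: P1 pit3 -> P1=[4,5,5,0,5,5](1) P2=[4,6,4,5,0,6](1)
Move 3: P1 pit4 -> P1=[4,5,5,0,0,6](2) P2=[5,7,5,5,0,6](1)
Move 4: P1 pit2 -> P1=[4,5,0,1,1,7](3) P2=[6,7,5,5,0,6](1)
Move 5: P1 pit3 -> P1=[4,5,0,0,2,7](3) P2=[6,7,5,5,0,6](1)
Move 6: P1 pit5 -> P1=[4,5,0,0,2,0](4) P2=[7,8,6,6,1,7](1)
Move 7: P1 pit1 -> P1=[4,0,1,1,3,1](5) P2=[7,8,6,6,1,7](1)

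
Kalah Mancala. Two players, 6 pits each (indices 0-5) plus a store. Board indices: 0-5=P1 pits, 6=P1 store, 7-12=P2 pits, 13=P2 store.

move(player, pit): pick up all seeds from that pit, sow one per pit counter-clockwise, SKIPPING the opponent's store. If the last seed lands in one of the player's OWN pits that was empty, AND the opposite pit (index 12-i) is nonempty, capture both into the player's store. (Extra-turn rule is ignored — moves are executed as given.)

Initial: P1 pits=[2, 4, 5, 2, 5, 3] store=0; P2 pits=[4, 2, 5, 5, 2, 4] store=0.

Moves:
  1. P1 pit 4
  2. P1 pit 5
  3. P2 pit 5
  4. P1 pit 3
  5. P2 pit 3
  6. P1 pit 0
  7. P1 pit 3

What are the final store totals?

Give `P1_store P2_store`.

Answer: 9 2

Derivation:
Move 1: P1 pit4 -> P1=[2,4,5,2,0,4](1) P2=[5,3,6,5,2,4](0)
Move 2: P1 pit5 -> P1=[2,4,5,2,0,0](2) P2=[6,4,7,5,2,4](0)
Move 3: P2 pit5 -> P1=[3,5,6,2,0,0](2) P2=[6,4,7,5,2,0](1)
Move 4: P1 pit3 -> P1=[3,5,6,0,1,0](9) P2=[0,4,7,5,2,0](1)
Move 5: P2 pit3 -> P1=[4,6,6,0,1,0](9) P2=[0,4,7,0,3,1](2)
Move 6: P1 pit0 -> P1=[0,7,7,1,2,0](9) P2=[0,4,7,0,3,1](2)
Move 7: P1 pit3 -> P1=[0,7,7,0,3,0](9) P2=[0,4,7,0,3,1](2)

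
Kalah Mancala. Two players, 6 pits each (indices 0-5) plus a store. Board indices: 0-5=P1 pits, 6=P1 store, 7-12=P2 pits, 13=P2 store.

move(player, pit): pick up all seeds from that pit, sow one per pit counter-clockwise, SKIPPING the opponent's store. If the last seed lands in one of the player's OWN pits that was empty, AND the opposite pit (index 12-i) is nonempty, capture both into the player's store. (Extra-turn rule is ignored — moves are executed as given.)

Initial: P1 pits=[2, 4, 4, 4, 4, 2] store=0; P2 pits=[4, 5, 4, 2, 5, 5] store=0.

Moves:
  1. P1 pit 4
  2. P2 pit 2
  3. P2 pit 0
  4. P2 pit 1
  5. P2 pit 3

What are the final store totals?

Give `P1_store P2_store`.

Answer: 1 3

Derivation:
Move 1: P1 pit4 -> P1=[2,4,4,4,0,3](1) P2=[5,6,4,2,5,5](0)
Move 2: P2 pit2 -> P1=[2,4,4,4,0,3](1) P2=[5,6,0,3,6,6](1)
Move 3: P2 pit0 -> P1=[2,4,4,4,0,3](1) P2=[0,7,1,4,7,7](1)
Move 4: P2 pit1 -> P1=[3,5,4,4,0,3](1) P2=[0,0,2,5,8,8](2)
Move 5: P2 pit3 -> P1=[4,6,4,4,0,3](1) P2=[0,0,2,0,9,9](3)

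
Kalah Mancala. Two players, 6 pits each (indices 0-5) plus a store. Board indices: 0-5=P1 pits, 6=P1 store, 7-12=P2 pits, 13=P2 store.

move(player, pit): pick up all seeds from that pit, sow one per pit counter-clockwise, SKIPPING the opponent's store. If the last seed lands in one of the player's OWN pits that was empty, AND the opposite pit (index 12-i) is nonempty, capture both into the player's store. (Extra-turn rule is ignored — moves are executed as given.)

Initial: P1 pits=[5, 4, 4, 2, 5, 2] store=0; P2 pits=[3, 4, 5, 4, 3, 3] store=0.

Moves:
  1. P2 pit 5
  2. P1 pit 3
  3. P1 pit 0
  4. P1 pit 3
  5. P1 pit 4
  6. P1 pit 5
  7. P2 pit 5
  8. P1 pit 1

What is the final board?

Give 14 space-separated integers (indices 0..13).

Move 1: P2 pit5 -> P1=[6,5,4,2,5,2](0) P2=[3,4,5,4,3,0](1)
Move 2: P1 pit3 -> P1=[6,5,4,0,6,3](0) P2=[3,4,5,4,3,0](1)
Move 3: P1 pit0 -> P1=[0,6,5,1,7,4](1) P2=[3,4,5,4,3,0](1)
Move 4: P1 pit3 -> P1=[0,6,5,0,8,4](1) P2=[3,4,5,4,3,0](1)
Move 5: P1 pit4 -> P1=[0,6,5,0,0,5](2) P2=[4,5,6,5,4,1](1)
Move 6: P1 pit5 -> P1=[0,6,5,0,0,0](3) P2=[5,6,7,6,4,1](1)
Move 7: P2 pit5 -> P1=[0,6,5,0,0,0](3) P2=[5,6,7,6,4,0](2)
Move 8: P1 pit1 -> P1=[0,0,6,1,1,1](4) P2=[6,6,7,6,4,0](2)

Answer: 0 0 6 1 1 1 4 6 6 7 6 4 0 2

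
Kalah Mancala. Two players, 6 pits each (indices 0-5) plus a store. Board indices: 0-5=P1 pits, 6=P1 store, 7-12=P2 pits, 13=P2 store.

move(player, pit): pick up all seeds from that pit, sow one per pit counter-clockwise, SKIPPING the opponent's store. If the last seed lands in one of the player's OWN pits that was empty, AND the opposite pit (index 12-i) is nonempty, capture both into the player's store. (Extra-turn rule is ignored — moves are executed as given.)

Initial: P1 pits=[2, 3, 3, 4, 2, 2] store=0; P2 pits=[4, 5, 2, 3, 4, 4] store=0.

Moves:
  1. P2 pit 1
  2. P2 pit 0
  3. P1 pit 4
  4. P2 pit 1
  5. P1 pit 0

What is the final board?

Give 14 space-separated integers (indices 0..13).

Move 1: P2 pit1 -> P1=[2,3,3,4,2,2](0) P2=[4,0,3,4,5,5](1)
Move 2: P2 pit0 -> P1=[2,3,3,4,2,2](0) P2=[0,1,4,5,6,5](1)
Move 3: P1 pit4 -> P1=[2,3,3,4,0,3](1) P2=[0,1,4,5,6,5](1)
Move 4: P2 pit1 -> P1=[2,3,3,4,0,3](1) P2=[0,0,5,5,6,5](1)
Move 5: P1 pit0 -> P1=[0,4,4,4,0,3](1) P2=[0,0,5,5,6,5](1)

Answer: 0 4 4 4 0 3 1 0 0 5 5 6 5 1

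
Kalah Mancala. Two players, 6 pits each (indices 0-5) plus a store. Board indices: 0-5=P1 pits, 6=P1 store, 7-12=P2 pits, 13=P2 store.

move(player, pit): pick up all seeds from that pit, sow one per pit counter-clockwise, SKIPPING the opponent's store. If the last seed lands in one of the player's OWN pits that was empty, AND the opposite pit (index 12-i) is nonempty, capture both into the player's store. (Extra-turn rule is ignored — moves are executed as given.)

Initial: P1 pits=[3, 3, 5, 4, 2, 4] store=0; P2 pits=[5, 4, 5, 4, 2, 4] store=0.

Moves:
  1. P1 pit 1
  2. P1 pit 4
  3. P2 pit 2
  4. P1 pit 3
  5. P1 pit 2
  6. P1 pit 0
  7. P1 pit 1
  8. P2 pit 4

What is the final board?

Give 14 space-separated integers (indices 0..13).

Move 1: P1 pit1 -> P1=[3,0,6,5,3,4](0) P2=[5,4,5,4,2,4](0)
Move 2: P1 pit4 -> P1=[3,0,6,5,0,5](1) P2=[6,4,5,4,2,4](0)
Move 3: P2 pit2 -> P1=[4,0,6,5,0,5](1) P2=[6,4,0,5,3,5](1)
Move 4: P1 pit3 -> P1=[4,0,6,0,1,6](2) P2=[7,5,0,5,3,5](1)
Move 5: P1 pit2 -> P1=[4,0,0,1,2,7](3) P2=[8,6,0,5,3,5](1)
Move 6: P1 pit0 -> P1=[0,1,1,2,3,7](3) P2=[8,6,0,5,3,5](1)
Move 7: P1 pit1 -> P1=[0,0,2,2,3,7](3) P2=[8,6,0,5,3,5](1)
Move 8: P2 pit4 -> P1=[1,0,2,2,3,7](3) P2=[8,6,0,5,0,6](2)

Answer: 1 0 2 2 3 7 3 8 6 0 5 0 6 2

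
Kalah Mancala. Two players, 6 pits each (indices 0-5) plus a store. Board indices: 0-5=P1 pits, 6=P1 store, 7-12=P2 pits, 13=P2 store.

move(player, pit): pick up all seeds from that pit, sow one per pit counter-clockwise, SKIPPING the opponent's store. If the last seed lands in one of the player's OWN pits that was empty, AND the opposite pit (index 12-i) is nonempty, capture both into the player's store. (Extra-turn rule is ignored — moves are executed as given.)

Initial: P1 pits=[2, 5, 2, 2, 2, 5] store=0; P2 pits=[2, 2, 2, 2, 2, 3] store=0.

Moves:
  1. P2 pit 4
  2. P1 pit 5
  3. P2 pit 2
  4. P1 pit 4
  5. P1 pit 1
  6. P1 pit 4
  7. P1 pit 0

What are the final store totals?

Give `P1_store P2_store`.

Move 1: P2 pit4 -> P1=[2,5,2,2,2,5](0) P2=[2,2,2,2,0,4](1)
Move 2: P1 pit5 -> P1=[2,5,2,2,2,0](1) P2=[3,3,3,3,0,4](1)
Move 3: P2 pit2 -> P1=[2,5,2,2,2,0](1) P2=[3,3,0,4,1,5](1)
Move 4: P1 pit4 -> P1=[2,5,2,2,0,1](2) P2=[3,3,0,4,1,5](1)
Move 5: P1 pit1 -> P1=[2,0,3,3,1,2](3) P2=[3,3,0,4,1,5](1)
Move 6: P1 pit4 -> P1=[2,0,3,3,0,3](3) P2=[3,3,0,4,1,5](1)
Move 7: P1 pit0 -> P1=[0,1,4,3,0,3](3) P2=[3,3,0,4,1,5](1)

Answer: 3 1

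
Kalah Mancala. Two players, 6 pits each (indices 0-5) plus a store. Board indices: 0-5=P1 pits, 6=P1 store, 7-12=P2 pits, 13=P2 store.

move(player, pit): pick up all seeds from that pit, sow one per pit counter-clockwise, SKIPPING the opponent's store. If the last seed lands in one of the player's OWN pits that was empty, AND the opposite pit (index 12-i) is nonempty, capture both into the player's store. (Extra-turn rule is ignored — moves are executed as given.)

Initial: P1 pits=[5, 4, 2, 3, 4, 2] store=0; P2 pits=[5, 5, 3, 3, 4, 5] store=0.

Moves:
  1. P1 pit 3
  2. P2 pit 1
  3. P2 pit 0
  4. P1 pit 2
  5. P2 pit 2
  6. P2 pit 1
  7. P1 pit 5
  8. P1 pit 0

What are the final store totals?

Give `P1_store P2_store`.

Move 1: P1 pit3 -> P1=[5,4,2,0,5,3](1) P2=[5,5,3,3,4,5](0)
Move 2: P2 pit1 -> P1=[5,4,2,0,5,3](1) P2=[5,0,4,4,5,6](1)
Move 3: P2 pit0 -> P1=[5,4,2,0,5,3](1) P2=[0,1,5,5,6,7](1)
Move 4: P1 pit2 -> P1=[5,4,0,1,6,3](1) P2=[0,1,5,5,6,7](1)
Move 5: P2 pit2 -> P1=[6,4,0,1,6,3](1) P2=[0,1,0,6,7,8](2)
Move 6: P2 pit1 -> P1=[6,4,0,0,6,3](1) P2=[0,0,0,6,7,8](4)
Move 7: P1 pit5 -> P1=[6,4,0,0,6,0](2) P2=[1,1,0,6,7,8](4)
Move 8: P1 pit0 -> P1=[0,5,1,1,7,1](3) P2=[1,1,0,6,7,8](4)

Answer: 3 4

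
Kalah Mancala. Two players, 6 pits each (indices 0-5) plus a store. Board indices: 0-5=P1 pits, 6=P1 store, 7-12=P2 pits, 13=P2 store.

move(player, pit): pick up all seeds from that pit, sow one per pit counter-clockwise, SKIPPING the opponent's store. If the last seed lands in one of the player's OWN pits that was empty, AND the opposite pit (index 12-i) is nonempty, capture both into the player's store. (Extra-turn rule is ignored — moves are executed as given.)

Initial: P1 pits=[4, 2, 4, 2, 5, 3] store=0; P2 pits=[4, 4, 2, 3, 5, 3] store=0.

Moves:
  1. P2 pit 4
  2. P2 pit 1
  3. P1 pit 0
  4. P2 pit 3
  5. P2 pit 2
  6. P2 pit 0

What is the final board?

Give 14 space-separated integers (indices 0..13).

Answer: 1 4 6 3 6 4 0 0 1 1 2 4 7 2

Derivation:
Move 1: P2 pit4 -> P1=[5,3,5,2,5,3](0) P2=[4,4,2,3,0,4](1)
Move 2: P2 pit1 -> P1=[5,3,5,2,5,3](0) P2=[4,0,3,4,1,5](1)
Move 3: P1 pit0 -> P1=[0,4,6,3,6,4](0) P2=[4,0,3,4,1,5](1)
Move 4: P2 pit3 -> P1=[1,4,6,3,6,4](0) P2=[4,0,3,0,2,6](2)
Move 5: P2 pit2 -> P1=[1,4,6,3,6,4](0) P2=[4,0,0,1,3,7](2)
Move 6: P2 pit0 -> P1=[1,4,6,3,6,4](0) P2=[0,1,1,2,4,7](2)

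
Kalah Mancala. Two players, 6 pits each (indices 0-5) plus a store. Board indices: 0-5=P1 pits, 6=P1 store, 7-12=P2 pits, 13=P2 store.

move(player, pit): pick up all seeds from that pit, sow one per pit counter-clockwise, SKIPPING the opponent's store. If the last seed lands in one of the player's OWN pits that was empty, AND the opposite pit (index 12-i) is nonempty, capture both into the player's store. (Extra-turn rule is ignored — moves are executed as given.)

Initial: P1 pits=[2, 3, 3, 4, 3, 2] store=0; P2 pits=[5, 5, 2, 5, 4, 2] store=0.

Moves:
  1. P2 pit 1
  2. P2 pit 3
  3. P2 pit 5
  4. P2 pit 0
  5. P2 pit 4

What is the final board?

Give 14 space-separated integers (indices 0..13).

Answer: 1 6 6 5 4 2 0 0 1 4 1 0 1 9

Derivation:
Move 1: P2 pit1 -> P1=[2,3,3,4,3,2](0) P2=[5,0,3,6,5,3](1)
Move 2: P2 pit3 -> P1=[3,4,4,4,3,2](0) P2=[5,0,3,0,6,4](2)
Move 3: P2 pit5 -> P1=[4,5,5,4,3,2](0) P2=[5,0,3,0,6,0](3)
Move 4: P2 pit0 -> P1=[0,5,5,4,3,2](0) P2=[0,1,4,1,7,0](8)
Move 5: P2 pit4 -> P1=[1,6,6,5,4,2](0) P2=[0,1,4,1,0,1](9)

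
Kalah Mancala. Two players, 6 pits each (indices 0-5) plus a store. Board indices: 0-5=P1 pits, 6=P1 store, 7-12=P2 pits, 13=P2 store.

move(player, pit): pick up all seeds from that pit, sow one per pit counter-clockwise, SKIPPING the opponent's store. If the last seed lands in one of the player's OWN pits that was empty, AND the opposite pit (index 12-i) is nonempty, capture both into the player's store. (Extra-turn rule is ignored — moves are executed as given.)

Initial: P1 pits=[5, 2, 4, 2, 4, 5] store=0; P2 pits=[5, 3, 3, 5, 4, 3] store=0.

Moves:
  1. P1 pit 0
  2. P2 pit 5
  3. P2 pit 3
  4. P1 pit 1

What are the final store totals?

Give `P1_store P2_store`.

Move 1: P1 pit0 -> P1=[0,3,5,3,5,6](0) P2=[5,3,3,5,4,3](0)
Move 2: P2 pit5 -> P1=[1,4,5,3,5,6](0) P2=[5,3,3,5,4,0](1)
Move 3: P2 pit3 -> P1=[2,5,5,3,5,6](0) P2=[5,3,3,0,5,1](2)
Move 4: P1 pit1 -> P1=[2,0,6,4,6,7](1) P2=[5,3,3,0,5,1](2)

Answer: 1 2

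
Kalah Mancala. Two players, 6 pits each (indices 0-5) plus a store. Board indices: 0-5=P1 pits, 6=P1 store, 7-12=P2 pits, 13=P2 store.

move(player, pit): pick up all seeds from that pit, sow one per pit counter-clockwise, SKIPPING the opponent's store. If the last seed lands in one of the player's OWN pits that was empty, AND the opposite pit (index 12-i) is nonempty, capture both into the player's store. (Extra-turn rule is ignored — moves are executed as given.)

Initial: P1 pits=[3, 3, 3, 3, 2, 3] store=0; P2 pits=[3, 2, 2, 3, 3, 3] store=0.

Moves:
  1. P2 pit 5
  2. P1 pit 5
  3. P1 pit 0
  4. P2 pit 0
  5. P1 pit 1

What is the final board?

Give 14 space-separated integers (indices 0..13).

Answer: 0 0 5 5 4 1 2 0 4 3 4 4 0 1

Derivation:
Move 1: P2 pit5 -> P1=[4,4,3,3,2,3](0) P2=[3,2,2,3,3,0](1)
Move 2: P1 pit5 -> P1=[4,4,3,3,2,0](1) P2=[4,3,2,3,3,0](1)
Move 3: P1 pit0 -> P1=[0,5,4,4,3,0](1) P2=[4,3,2,3,3,0](1)
Move 4: P2 pit0 -> P1=[0,5,4,4,3,0](1) P2=[0,4,3,4,4,0](1)
Move 5: P1 pit1 -> P1=[0,0,5,5,4,1](2) P2=[0,4,3,4,4,0](1)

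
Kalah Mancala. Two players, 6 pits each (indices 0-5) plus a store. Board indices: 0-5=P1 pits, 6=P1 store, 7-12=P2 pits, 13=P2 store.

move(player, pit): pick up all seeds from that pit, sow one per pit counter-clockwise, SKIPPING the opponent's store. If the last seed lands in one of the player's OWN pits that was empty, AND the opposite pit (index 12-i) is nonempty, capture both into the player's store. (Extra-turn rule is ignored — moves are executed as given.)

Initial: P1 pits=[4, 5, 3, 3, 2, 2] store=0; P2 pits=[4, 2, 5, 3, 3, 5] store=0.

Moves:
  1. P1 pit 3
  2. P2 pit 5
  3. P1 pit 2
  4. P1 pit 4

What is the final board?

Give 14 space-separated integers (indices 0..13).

Move 1: P1 pit3 -> P1=[4,5,3,0,3,3](1) P2=[4,2,5,3,3,5](0)
Move 2: P2 pit5 -> P1=[5,6,4,1,3,3](1) P2=[4,2,5,3,3,0](1)
Move 3: P1 pit2 -> P1=[5,6,0,2,4,4](2) P2=[4,2,5,3,3,0](1)
Move 4: P1 pit4 -> P1=[5,6,0,2,0,5](3) P2=[5,3,5,3,3,0](1)

Answer: 5 6 0 2 0 5 3 5 3 5 3 3 0 1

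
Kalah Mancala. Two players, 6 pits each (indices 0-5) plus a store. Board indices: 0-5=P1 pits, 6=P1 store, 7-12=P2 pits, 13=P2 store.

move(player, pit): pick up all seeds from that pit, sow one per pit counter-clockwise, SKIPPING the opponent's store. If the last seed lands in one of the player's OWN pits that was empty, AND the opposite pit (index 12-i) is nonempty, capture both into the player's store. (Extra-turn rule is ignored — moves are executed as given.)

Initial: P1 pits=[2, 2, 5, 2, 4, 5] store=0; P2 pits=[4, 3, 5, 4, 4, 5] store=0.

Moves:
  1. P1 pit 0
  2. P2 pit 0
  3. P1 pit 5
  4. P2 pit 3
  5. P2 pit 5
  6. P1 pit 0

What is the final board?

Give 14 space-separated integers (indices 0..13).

Answer: 0 6 9 3 5 0 1 1 5 7 0 6 0 2

Derivation:
Move 1: P1 pit0 -> P1=[0,3,6,2,4,5](0) P2=[4,3,5,4,4,5](0)
Move 2: P2 pit0 -> P1=[0,3,6,2,4,5](0) P2=[0,4,6,5,5,5](0)
Move 3: P1 pit5 -> P1=[0,3,6,2,4,0](1) P2=[1,5,7,6,5,5](0)
Move 4: P2 pit3 -> P1=[1,4,7,2,4,0](1) P2=[1,5,7,0,6,6](1)
Move 5: P2 pit5 -> P1=[2,5,8,3,5,0](1) P2=[1,5,7,0,6,0](2)
Move 6: P1 pit0 -> P1=[0,6,9,3,5,0](1) P2=[1,5,7,0,6,0](2)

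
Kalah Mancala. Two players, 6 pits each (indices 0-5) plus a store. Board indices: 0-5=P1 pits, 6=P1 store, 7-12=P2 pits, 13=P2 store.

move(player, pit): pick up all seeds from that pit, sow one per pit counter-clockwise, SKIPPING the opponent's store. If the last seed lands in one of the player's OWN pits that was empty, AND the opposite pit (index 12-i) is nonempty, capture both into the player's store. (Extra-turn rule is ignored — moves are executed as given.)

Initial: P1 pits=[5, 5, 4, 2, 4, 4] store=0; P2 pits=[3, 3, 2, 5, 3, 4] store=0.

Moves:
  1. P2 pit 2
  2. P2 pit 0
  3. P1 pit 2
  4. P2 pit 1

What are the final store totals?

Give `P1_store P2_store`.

Answer: 1 0

Derivation:
Move 1: P2 pit2 -> P1=[5,5,4,2,4,4](0) P2=[3,3,0,6,4,4](0)
Move 2: P2 pit0 -> P1=[5,5,4,2,4,4](0) P2=[0,4,1,7,4,4](0)
Move 3: P1 pit2 -> P1=[5,5,0,3,5,5](1) P2=[0,4,1,7,4,4](0)
Move 4: P2 pit1 -> P1=[5,5,0,3,5,5](1) P2=[0,0,2,8,5,5](0)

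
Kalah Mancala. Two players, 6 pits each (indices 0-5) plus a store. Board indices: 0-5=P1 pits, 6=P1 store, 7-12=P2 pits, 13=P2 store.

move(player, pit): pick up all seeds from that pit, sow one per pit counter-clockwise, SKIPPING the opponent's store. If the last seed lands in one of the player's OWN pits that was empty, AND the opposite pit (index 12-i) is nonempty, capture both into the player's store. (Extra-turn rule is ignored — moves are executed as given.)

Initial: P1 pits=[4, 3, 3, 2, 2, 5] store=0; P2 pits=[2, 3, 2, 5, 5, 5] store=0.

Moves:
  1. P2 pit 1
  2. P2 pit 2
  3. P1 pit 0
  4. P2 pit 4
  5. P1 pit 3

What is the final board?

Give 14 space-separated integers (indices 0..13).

Answer: 1 5 5 0 5 6 1 3 0 0 7 0 7 1

Derivation:
Move 1: P2 pit1 -> P1=[4,3,3,2,2,5](0) P2=[2,0,3,6,6,5](0)
Move 2: P2 pit2 -> P1=[4,3,3,2,2,5](0) P2=[2,0,0,7,7,6](0)
Move 3: P1 pit0 -> P1=[0,4,4,3,3,5](0) P2=[2,0,0,7,7,6](0)
Move 4: P2 pit4 -> P1=[1,5,5,4,4,5](0) P2=[2,0,0,7,0,7](1)
Move 5: P1 pit3 -> P1=[1,5,5,0,5,6](1) P2=[3,0,0,7,0,7](1)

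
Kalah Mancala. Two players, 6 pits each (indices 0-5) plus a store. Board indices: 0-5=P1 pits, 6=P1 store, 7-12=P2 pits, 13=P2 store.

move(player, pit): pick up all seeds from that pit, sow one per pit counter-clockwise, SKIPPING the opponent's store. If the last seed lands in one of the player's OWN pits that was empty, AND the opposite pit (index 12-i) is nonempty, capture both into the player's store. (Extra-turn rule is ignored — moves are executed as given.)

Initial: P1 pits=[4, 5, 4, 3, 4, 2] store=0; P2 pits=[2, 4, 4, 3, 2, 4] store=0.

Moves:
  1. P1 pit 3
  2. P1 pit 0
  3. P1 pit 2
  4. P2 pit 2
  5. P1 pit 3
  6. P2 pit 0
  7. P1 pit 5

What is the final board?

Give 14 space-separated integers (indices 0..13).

Move 1: P1 pit3 -> P1=[4,5,4,0,5,3](1) P2=[2,4,4,3,2,4](0)
Move 2: P1 pit0 -> P1=[0,6,5,1,6,3](1) P2=[2,4,4,3,2,4](0)
Move 3: P1 pit2 -> P1=[0,6,0,2,7,4](2) P2=[3,4,4,3,2,4](0)
Move 4: P2 pit2 -> P1=[0,6,0,2,7,4](2) P2=[3,4,0,4,3,5](1)
Move 5: P1 pit3 -> P1=[0,6,0,0,8,5](2) P2=[3,4,0,4,3,5](1)
Move 6: P2 pit0 -> P1=[0,6,0,0,8,5](2) P2=[0,5,1,5,3,5](1)
Move 7: P1 pit5 -> P1=[0,6,0,0,8,0](3) P2=[1,6,2,6,3,5](1)

Answer: 0 6 0 0 8 0 3 1 6 2 6 3 5 1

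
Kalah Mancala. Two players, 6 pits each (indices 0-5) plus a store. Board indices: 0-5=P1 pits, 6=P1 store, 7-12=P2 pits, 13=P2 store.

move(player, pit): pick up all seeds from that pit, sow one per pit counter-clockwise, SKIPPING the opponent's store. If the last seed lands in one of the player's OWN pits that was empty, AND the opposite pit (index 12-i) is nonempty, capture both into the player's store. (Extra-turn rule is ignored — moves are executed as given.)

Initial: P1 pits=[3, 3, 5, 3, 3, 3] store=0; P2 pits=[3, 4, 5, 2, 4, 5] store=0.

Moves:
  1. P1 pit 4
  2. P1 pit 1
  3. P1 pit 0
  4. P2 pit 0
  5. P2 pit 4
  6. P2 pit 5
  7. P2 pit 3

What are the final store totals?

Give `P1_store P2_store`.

Answer: 6 3

Derivation:
Move 1: P1 pit4 -> P1=[3,3,5,3,0,4](1) P2=[4,4,5,2,4,5](0)
Move 2: P1 pit1 -> P1=[3,0,6,4,0,4](6) P2=[4,0,5,2,4,5](0)
Move 3: P1 pit0 -> P1=[0,1,7,5,0,4](6) P2=[4,0,5,2,4,5](0)
Move 4: P2 pit0 -> P1=[0,1,7,5,0,4](6) P2=[0,1,6,3,5,5](0)
Move 5: P2 pit4 -> P1=[1,2,8,5,0,4](6) P2=[0,1,6,3,0,6](1)
Move 6: P2 pit5 -> P1=[2,3,9,6,1,4](6) P2=[0,1,6,3,0,0](2)
Move 7: P2 pit3 -> P1=[2,3,9,6,1,4](6) P2=[0,1,6,0,1,1](3)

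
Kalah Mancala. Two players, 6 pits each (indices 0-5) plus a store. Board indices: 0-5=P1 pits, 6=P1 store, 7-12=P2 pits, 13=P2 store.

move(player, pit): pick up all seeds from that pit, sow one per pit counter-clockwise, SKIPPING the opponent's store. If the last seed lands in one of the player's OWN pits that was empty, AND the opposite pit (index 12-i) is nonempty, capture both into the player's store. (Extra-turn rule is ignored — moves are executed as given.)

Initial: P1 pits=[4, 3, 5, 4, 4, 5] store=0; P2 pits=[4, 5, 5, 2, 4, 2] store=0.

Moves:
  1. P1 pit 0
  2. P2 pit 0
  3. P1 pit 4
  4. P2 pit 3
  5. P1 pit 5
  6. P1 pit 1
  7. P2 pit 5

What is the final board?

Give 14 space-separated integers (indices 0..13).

Answer: 1 1 7 6 1 0 5 0 8 8 1 7 0 2

Derivation:
Move 1: P1 pit0 -> P1=[0,4,6,5,5,5](0) P2=[4,5,5,2,4,2](0)
Move 2: P2 pit0 -> P1=[0,4,6,5,5,5](0) P2=[0,6,6,3,5,2](0)
Move 3: P1 pit4 -> P1=[0,4,6,5,0,6](1) P2=[1,7,7,3,5,2](0)
Move 4: P2 pit3 -> P1=[0,4,6,5,0,6](1) P2=[1,7,7,0,6,3](1)
Move 5: P1 pit5 -> P1=[0,4,6,5,0,0](2) P2=[2,8,8,1,7,3](1)
Move 6: P1 pit1 -> P1=[0,0,7,6,1,0](5) P2=[0,8,8,1,7,3](1)
Move 7: P2 pit5 -> P1=[1,1,7,6,1,0](5) P2=[0,8,8,1,7,0](2)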